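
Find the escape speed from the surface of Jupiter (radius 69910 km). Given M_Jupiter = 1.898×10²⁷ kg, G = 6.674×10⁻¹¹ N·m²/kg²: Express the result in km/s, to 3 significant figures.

μ = GM = 6.674×10⁻¹¹ × 1.898×10²⁷ = 1.267×10¹⁷ m³/s².
r = R = 6.991×10⁷ m.
Escape speed v_esc = √(2μ/r) = √(2 × 1.267×10¹⁷ / 6.991×10⁷) = √(3.624×10⁹) = 60200 m/s.
= 60.20 km/s.

v_esc ≈ 60.2 km/s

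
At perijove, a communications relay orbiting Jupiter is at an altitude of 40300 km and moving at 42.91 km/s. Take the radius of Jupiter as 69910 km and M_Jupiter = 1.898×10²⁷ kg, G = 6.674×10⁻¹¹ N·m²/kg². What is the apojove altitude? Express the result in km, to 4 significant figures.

μ = GM = 6.674×10⁻¹¹ × 1.898×10²⁷ = 1.267×10¹⁷ m³/s².
r_p = 69910 + 40300 = 1.1021×10⁵ km = 1.102×10⁸ m.
Specific energy ε = v²/2 − μ/r = -2.287×10⁸ J/kg, so a = −μ/(2ε) = 2.769×10⁸ m.
The apsides satisfy r_p + r_a = 2a, so the apojove radius is 2a − r_p = 4.436×10⁸ m = 4.4357×10⁵ km.
Apojove altitude = 4.4357×10⁵ − 69910 = 3.7366×10⁵ km.

apojove altitude ≈ 3.737×10⁵ km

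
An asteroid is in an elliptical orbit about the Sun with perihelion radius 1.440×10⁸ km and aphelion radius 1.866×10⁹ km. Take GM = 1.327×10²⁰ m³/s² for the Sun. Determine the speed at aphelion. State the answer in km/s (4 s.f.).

Semi-major axis a = (r_p + r_a)/2 = 1.0050×10⁹ km = 1.005×10¹² m.
Vis-viva: v² = μ(2/r − 1/a) = 1.327×10²⁰ × (1.072×10⁻¹² − 9.950×10⁻¹³) = 1.019×10⁷ m²/s².
v = 3192 m/s = 3.192 km/s.

v ≈ 3.192 km/s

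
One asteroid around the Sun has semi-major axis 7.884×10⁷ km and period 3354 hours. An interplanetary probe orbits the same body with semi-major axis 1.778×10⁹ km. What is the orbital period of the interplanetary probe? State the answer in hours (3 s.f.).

Kepler's third law: T² ∝ a³, so T₂ = T₁ (a₂/a₁)^(3/2).
a₂/a₁ = 22.55, (a₂/a₁)^(3/2) = 107.1.
T₂ = 3354 × 107.1 = 3.592×10⁵ hours.

T₂ ≈ 3.59×10⁵ hours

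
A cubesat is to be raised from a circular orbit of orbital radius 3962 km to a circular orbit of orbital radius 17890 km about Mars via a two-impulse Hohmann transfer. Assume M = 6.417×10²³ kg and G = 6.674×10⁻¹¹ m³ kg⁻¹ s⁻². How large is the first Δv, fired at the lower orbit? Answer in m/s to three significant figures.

μ = GM = 6.674×10⁻¹¹ × 6.417×10²³ = 4.283×10¹³ m³/s².
r₁ = 3962 km = 3.962×10⁶ m.
r₂ = 17890 km = 1.789×10⁷ m.
Transfer ellipse a_t = (r₁ + r₂)/2 = 1.093×10⁷ m.
At r₁: circular v_c1 = √(μ/r₁) = 3288 m/s; transfer-periapsis v_p = √[μ(2/r₁ − 1/a_t)] = 4207 m/s.
Δv₁ = v_p − v_c1 = 919.3 m/s.

Δv ≈ 919 m/s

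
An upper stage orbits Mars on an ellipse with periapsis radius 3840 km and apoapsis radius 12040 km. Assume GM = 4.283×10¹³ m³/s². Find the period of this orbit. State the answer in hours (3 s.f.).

Semi-major axis a = (r_p + r_a)/2 = (3840.0 + 12040)/2 = 7940.0 km = 7.940×10⁶ m.
By Kepler's third law T = 2π√(a³/μ) = 2π × 3.419×10³ = 2.148×10⁴ s.
= 5.967 hours.

T ≈ 5.97 hours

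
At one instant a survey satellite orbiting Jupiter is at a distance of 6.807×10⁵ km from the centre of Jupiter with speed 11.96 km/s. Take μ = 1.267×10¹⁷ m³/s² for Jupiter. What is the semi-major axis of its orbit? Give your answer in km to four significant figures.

a ≈ 5.527×10⁵ km

r = 6.807×10⁸ m.
Specific orbital energy ε = v²/2 − μ/r = (11960)²/2 − 1.267×10¹⁷/6.807×10⁸ = -1.146×10⁸ J/kg.
Since ε = −μ/(2a), a = −μ/(2ε) = 5.527×10⁸ m = 5.5274×10⁵ km.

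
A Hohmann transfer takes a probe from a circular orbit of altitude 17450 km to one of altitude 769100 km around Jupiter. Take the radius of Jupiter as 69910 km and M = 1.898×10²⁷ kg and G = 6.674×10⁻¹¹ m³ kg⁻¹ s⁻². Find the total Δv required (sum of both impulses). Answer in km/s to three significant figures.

Δv_total ≈ 20.1 km/s

μ = GM = 6.674×10⁻¹¹ × 1.898×10²⁷ = 1.267×10¹⁷ m³/s².
r₁ = 69910 + 17450 = 87360 km = 8.7360×10⁷ m.
r₂ = 69910 + 769100 = 839010 km = 8.3901×10⁸ m.
Transfer ellipse a_t = (r₁ + r₂)/2 = 4.632×10⁸ m.
At r₁: circular v_c1 = √(μ/r₁) = 38080 m/s; transfer-perijove v_p = √[μ(2/r₁ − 1/a_t)] = 51250 m/s.
Δv₁ = v_p − v_c1 = 13170 m/s.
At r₂: circular v_c2 = √(μ/r₂) = 12290 m/s; transfer-apojove v_a = √[μ(2/r₂ − 1/a_t)] = 5336 m/s.
Δv₂ = v_c2 − v_a = 6951 m/s.
Total Δv = Δv₁ + Δv₂ = 20120 m/s = 20.12 km/s.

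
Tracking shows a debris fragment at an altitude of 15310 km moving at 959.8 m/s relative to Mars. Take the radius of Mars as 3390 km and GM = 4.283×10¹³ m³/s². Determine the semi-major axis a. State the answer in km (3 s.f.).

r = 3390 + 15310 = 18700 km = 1.870×10⁷ m.
Specific orbital energy ε = v²/2 − μ/r = (959.8)²/2 − 4.283×10¹³/1.870×10⁷ = -1.830×10⁶ J/kg.
Since ε = −μ/(2a), a = −μ/(2ε) = 1.170×10⁷ m = 11704 km.

a ≈ 11700 km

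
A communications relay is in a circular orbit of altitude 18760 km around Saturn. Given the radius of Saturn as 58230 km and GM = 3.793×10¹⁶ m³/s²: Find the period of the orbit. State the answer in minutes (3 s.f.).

T ≈ 363 minutes

r = 58230 + 18760 = 76990 km = 7.6990×10⁷ m.
Kepler's third law: T = 2π√(r³/μ) = 2π√((7.699×10⁷)³ / 3.793×10¹⁶).
r³/μ = 1.203×10⁷ s², so T = 2π × 3.469×10³ = 2.179×10⁴ s.
Converting: 2.179×10⁴ s ÷ 60.00 = 363.2 minutes.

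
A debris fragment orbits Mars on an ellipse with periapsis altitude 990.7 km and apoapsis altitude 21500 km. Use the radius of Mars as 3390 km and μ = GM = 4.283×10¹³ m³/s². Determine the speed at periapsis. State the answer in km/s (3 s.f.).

r_p = 3390 + 990.7 = 4380.7 km = 4.3807×10⁶ m.
r_a = 3390 + 21500 = 24890 km = 2.4890×10⁷ m.
Semi-major axis a = (r_p + r_a)/2 = 14635 km = 1.464×10⁷ m.
Vis-viva: v² = μ(2/r − 1/a) = 4.283×10¹³ × (4.565×10⁻⁷ − 6.833×10⁻⁸) = 1.663×10⁷ m²/s².
v = 4078 m/s = 4.078 km/s.

v ≈ 4.08 km/s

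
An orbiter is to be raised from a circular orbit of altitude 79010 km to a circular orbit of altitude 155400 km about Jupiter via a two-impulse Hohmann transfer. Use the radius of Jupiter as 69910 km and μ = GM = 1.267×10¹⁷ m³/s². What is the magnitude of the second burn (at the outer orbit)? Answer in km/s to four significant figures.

r₁ = 69910 + 79010 = 148920 km = 1.4892×10⁸ m.
r₂ = 69910 + 155400 = 225310 km = 2.2531×10⁸ m.
Transfer ellipse a_t = (r₁ + r₂)/2 = 1.871×10⁸ m.
At r₁: circular v_c1 = √(μ/r₁) = 29170 m/s; transfer-perijove v_p = √[μ(2/r₁ − 1/a_t)] = 32010 m/s.
At r₂: circular v_c2 = √(μ/r₂) = 23710 m/s; transfer-apojove v_a = √[μ(2/r₂ − 1/a_t)] = 21160 m/s.
Δv₂ = v_c2 − v_a = 2558 m/s.
= 2.558 km/s.

Δv ≈ 2.558 km/s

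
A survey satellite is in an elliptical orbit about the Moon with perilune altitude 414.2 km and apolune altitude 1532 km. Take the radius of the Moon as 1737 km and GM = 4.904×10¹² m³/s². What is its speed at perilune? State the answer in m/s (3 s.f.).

v ≈ 1660 m/s

r_p = 1737 + 414.2 = 2151.2 km = 2.1512×10⁶ m.
r_a = 1737 + 1532 = 3269.0 km = 3.2690×10⁶ m.
Semi-major axis a = (r_p + r_a)/2 = 2710.1 km = 2.710×10⁶ m.
Vis-viva: v² = μ(2/r − 1/a) = 4.904×10¹² × (9.297×10⁻⁷ − 3.690×10⁻⁷) = 2.750×10⁶ m²/s².
v = 1658 m/s.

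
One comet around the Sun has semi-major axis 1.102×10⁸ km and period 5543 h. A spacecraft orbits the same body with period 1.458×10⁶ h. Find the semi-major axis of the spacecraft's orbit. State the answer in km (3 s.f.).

Kepler's third law: a³ ∝ T², so a₂ = a₁ (T₂/T₁)^(2/3).
T₂/T₁ = 263.0, (T₂/T₁)^(2/3) = 41.05.
a₂ = 1.102×10⁸ × 41.05 = 4.524×10⁹ km.

a₂ ≈ 4.52×10⁹ km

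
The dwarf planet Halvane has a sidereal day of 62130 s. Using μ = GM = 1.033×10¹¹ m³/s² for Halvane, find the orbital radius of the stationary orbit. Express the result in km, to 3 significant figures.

A synchronous orbit has period T, so by Kepler's third law a = (μT²/4π²)^(1/3).
μT²/4π² = 1.033×10¹¹ × (6.213×10⁴)² / 39.48 = 1.010×10¹⁹ m³.
a = 2.162×10⁶ m = 2161.6 km.

r_sync ≈ 2160 km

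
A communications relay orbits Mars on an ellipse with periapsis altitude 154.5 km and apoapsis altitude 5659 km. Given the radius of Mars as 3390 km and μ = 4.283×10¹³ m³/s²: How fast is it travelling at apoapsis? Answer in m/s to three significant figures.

v ≈ 1630 m/s

r_p = 3390 + 154.5 = 3544.5 km = 3.5445×10⁶ m.
r_a = 3390 + 5659 = 9049.0 km = 9.0490×10⁶ m.
Semi-major axis a = (r_p + r_a)/2 = 6296.8 km = 6.297×10⁶ m.
Vis-viva: v² = μ(2/r − 1/a) = 4.283×10¹³ × (2.210×10⁻⁷ − 1.588×10⁻⁷) = 2.664×10⁶ m²/s².
v = 1632 m/s.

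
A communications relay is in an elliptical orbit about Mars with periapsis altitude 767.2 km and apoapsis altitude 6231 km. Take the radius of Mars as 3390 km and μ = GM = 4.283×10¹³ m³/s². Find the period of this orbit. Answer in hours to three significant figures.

T ≈ 4.82 hours

r_p = 3390 + 767.2 = 4157.2 km = 4.1572×10⁶ m.
r_a = 3390 + 6231 = 9621.0 km = 9.6210×10⁶ m.
Semi-major axis a = (r_p + r_a)/2 = (4157.2 + 9621.0)/2 = 6889.1 km = 6.889×10⁶ m.
By Kepler's third law T = 2π√(a³/μ) = 2π × 2.763×10³ = 1.736×10⁴ s.
= 4.822 hours.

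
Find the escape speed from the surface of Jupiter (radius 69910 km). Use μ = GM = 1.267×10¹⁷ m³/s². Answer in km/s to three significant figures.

r = R = 6.991×10⁷ m.
Escape speed v_esc = √(2μ/r) = √(2 × 1.267×10¹⁷ / 6.991×10⁷) = √(3.625×10⁹) = 60210 m/s.
= 60.21 km/s.

v_esc ≈ 60.2 km/s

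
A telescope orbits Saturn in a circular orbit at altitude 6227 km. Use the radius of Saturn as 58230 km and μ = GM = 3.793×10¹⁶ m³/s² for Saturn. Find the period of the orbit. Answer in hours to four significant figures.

r = 58230 + 6227 = 64457 km = 6.4457×10⁷ m.
Kepler's third law: T = 2π√(r³/μ) = 2π√((6.446×10⁷)³ / 3.793×10¹⁶).
r³/μ = 7.060×10⁶ s², so T = 2π × 2.657×10³ = 1.670×10⁴ s.
Converting: 1.670×10⁴ s ÷ 3600 = 4.638 hours.

T ≈ 4.638 hours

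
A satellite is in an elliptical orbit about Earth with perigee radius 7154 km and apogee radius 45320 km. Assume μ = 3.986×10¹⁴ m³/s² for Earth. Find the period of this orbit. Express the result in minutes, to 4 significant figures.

T ≈ 704.9 minutes

Semi-major axis a = (r_p + r_a)/2 = (7154.0 + 45320)/2 = 26237 km = 2.624×10⁷ m.
By Kepler's third law T = 2π√(a³/μ) = 2π × 6.731×10³ = 4.229×10⁴ s.
= 704.9 minutes.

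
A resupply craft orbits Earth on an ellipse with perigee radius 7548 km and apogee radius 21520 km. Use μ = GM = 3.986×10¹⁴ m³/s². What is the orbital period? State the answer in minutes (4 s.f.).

Semi-major axis a = (r_p + r_a)/2 = (7548.0 + 21520)/2 = 14534 km = 1.453×10⁷ m.
By Kepler's third law T = 2π√(a³/μ) = 2π × 2.775×10³ = 1.744×10⁴ s.
= 290.6 minutes.

T ≈ 290.6 minutes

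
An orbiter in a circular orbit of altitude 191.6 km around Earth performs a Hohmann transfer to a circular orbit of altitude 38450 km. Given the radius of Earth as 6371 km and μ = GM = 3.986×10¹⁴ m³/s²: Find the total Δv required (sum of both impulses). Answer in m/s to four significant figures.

r₁ = 6371 + 191.6 = 6562.6 km = 6.5626×10⁶ m.
r₂ = 6371 + 38450 = 44821 km = 4.4821×10⁷ m.
Transfer ellipse a_t = (r₁ + r₂)/2 = 2.569×10⁷ m.
At r₁: circular v_c1 = √(μ/r₁) = 7793 m/s; transfer-perigee v_p = √[μ(2/r₁ − 1/a_t)] = 10290 m/s.
Δv₁ = v_p − v_c1 = 2500 m/s.
At r₂: circular v_c2 = √(μ/r₂) = 2982 m/s; transfer-apogee v_a = √[μ(2/r₂ − 1/a_t)] = 1507 m/s.
Δv₂ = v_c2 − v_a = 1475 m/s.
Total Δv = Δv₁ + Δv₂ = 3975 m/s.

Δv_total ≈ 3975 m/s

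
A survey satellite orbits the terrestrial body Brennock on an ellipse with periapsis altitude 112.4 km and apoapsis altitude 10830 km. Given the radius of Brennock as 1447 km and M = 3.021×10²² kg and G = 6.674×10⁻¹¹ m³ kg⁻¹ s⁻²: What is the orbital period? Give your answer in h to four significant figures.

T ≈ 22.37 h

μ = GM = 6.674×10⁻¹¹ × 3.021×10²² = 2.016×10¹² m³/s².
r_p = 1447 + 112.4 = 1559.4 km = 1.5594×10⁶ m.
r_a = 1447 + 10830 = 12277 km = 1.2277×10⁷ m.
Semi-major axis a = (r_p + r_a)/2 = (1559.4 + 12277)/2 = 6918.2 km = 6.918×10⁶ m.
By Kepler's third law T = 2π√(a³/μ) = 2π × 1.282×10⁴ = 8.052×10⁴ s.
= 22.37 h.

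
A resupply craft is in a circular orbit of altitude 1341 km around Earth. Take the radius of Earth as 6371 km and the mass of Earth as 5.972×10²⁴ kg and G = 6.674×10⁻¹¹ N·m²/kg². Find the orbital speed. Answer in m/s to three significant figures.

μ = GM = 6.674×10⁻¹¹ × 5.972×10²⁴ = 3.986×10¹⁴ m³/s².
r = 6371 + 1341 = 7712.0 km = 7.7120×10⁶ m.
For a circular orbit v = √(μ/r) = √(3.986×10¹⁴ / 7.712×10⁶) = √(5.168×10⁷) = 7189 m/s.

v ≈ 7190 m/s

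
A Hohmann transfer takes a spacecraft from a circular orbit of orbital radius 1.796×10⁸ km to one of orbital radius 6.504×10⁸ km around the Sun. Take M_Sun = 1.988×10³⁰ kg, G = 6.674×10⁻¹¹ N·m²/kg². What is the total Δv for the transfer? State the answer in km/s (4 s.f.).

Δv_total ≈ 11.73 km/s

μ = GM = 6.674×10⁻¹¹ × 1.988×10³⁰ = 1.327×10²⁰ m³/s².
r₁ = 1.796×10⁸ km = 1.796×10¹¹ m.
r₂ = 6.504×10⁸ km = 6.504×10¹¹ m.
Transfer ellipse a_t = (r₁ + r₂)/2 = 4.150×10¹¹ m.
At r₁: circular v_c1 = √(μ/r₁) = 27180 m/s; transfer-perihelion v_p = √[μ(2/r₁ − 1/a_t)] = 34030 m/s.
Δv₁ = v_p − v_c1 = 6846 m/s.
At r₂: circular v_c2 = √(μ/r₂) = 14280 m/s; transfer-aphelion v_a = √[μ(2/r₂ − 1/a_t)] = 9396 m/s.
Δv₂ = v_c2 − v_a = 4887 m/s.
Total Δv = Δv₁ + Δv₂ = 11730 m/s = 11.73 km/s.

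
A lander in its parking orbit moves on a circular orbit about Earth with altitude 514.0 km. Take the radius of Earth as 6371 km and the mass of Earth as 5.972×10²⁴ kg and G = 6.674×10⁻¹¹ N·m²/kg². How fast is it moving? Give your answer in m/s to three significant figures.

μ = GM = 6.674×10⁻¹¹ × 5.972×10²⁴ = 3.986×10¹⁴ m³/s².
r = 6371 + 514.0 = 6885.0 km = 6.8850×10⁶ m.
For a circular orbit v = √(μ/r) = √(3.986×10¹⁴ / 6.885×10⁶) = √(5.789×10⁷) = 7609 m/s.

v ≈ 7610 m/s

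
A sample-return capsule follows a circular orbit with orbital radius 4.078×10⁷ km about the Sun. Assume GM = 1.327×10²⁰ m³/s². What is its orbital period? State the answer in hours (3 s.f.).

T ≈ 1250 hours

r = 4.078×10⁷ km = 4.078×10¹⁰ m.
Kepler's third law: T = 2π√(r³/μ) = 2π√((4.078×10¹⁰)³ / 1.327×10²⁰).
r³/μ = 5.111×10¹¹ s², so T = 2π × 7.149×10⁵ = 4.492×10⁶ s.
Converting: 4.492×10⁶ s ÷ 3600 = 1248 hours.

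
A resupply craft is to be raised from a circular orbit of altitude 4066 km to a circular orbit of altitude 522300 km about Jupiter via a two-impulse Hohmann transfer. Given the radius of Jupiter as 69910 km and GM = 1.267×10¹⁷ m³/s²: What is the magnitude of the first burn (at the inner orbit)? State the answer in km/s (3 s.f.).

r₁ = 69910 + 4066 = 73976 km = 7.3976×10⁷ m.
r₂ = 69910 + 522300 = 592210 km = 5.9221×10⁸ m.
Transfer ellipse a_t = (r₁ + r₂)/2 = 3.331×10⁸ m.
At r₁: circular v_c1 = √(μ/r₁) = 41380 m/s; transfer-perijove v_p = √[μ(2/r₁ − 1/a_t)] = 55180 m/s.
Δv₁ = v_p − v_c1 = 13800 m/s.
= 13.80 km/s.

Δv ≈ 13.8 km/s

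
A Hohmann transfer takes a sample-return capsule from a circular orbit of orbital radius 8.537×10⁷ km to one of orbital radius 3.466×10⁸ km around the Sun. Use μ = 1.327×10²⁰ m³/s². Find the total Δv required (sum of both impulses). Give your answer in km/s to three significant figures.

r₁ = 8.537×10⁷ km = 8.537×10¹⁰ m.
r₂ = 3.466×10⁸ km = 3.466×10¹¹ m.
Transfer ellipse a_t = (r₁ + r₂)/2 = 2.160×10¹¹ m.
At r₁: circular v_c1 = √(μ/r₁) = 39430 m/s; transfer-perihelion v_p = √[μ(2/r₁ − 1/a_t)] = 49940 m/s.
Δv₁ = v_p − v_c1 = 10520 m/s.
At r₂: circular v_c2 = √(μ/r₂) = 19570 m/s; transfer-aphelion v_a = √[μ(2/r₂ − 1/a_t)] = 12300 m/s.
Δv₂ = v_c2 − v_a = 7265 m/s.
Total Δv = Δv₁ + Δv₂ = 17780 m/s = 17.78 km/s.

Δv_total ≈ 17.8 km/s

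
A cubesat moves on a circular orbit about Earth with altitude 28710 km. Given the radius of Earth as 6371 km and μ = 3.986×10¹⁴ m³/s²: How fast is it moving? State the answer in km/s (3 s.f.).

r = 6371 + 28710 = 35081 km = 3.5081×10⁷ m.
For a circular orbit v = √(μ/r) = √(3.986×10¹⁴ / 3.508×10⁷) = √(1.136×10⁷) = 3371 m/s.
That is 3.371 km/s.

v ≈ 3.37 km/s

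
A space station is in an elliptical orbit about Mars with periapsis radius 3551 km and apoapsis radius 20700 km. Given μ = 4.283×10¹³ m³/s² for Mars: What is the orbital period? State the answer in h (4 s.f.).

T ≈ 11.26 h

Semi-major axis a = (r_p + r_a)/2 = (3551.0 + 20700)/2 = 12126 km = 1.213×10⁷ m.
By Kepler's third law T = 2π√(a³/μ) = 2π × 6.452×10³ = 4.054×10⁴ s.
= 11.26 h.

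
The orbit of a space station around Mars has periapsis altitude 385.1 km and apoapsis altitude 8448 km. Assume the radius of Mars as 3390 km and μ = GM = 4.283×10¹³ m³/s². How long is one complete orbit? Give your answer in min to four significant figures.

r_p = 3390 + 385.1 = 3775.1 km = 3.7751×10⁶ m.
r_a = 3390 + 8448 = 11838 km = 1.1838×10⁷ m.
Semi-major axis a = (r_p + r_a)/2 = (3775.1 + 11838)/2 = 7806.6 km = 7.807×10⁶ m.
By Kepler's third law T = 2π√(a³/μ) = 2π × 3.333×10³ = 2.094×10⁴ s.
= 349.0 min.

T ≈ 349.0 min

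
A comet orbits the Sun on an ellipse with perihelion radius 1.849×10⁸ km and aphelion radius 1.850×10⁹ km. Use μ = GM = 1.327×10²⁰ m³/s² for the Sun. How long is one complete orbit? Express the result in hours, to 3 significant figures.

Semi-major axis a = (r_p + r_a)/2 = (1.8490×10⁸ + 1.8500×10⁹)/2 = 1.0174×10⁹ km = 1.017×10¹² m.
By Kepler's third law T = 2π√(a³/μ) = 2π × 8.909×10⁷ = 5.598×10⁸ s.
= 1.555×10⁵ hours.

T ≈ 155000 hours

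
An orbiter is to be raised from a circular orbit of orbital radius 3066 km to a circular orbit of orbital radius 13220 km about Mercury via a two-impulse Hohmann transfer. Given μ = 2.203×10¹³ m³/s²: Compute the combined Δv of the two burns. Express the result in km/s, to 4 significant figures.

r₁ = 3066 km = 3.066×10⁶ m.
r₂ = 13220 km = 1.322×10⁷ m.
Transfer ellipse a_t = (r₁ + r₂)/2 = 8.143×10⁶ m.
At r₁: circular v_c1 = √(μ/r₁) = 2681 m/s; transfer-periherm v_p = √[μ(2/r₁ − 1/a_t)] = 3415 m/s.
Δv₁ = v_p − v_c1 = 734.9 m/s.
At r₂: circular v_c2 = √(μ/r₂) = 1291 m/s; transfer-apoherm v_a = √[μ(2/r₂ − 1/a_t)] = 792.1 m/s.
Δv₂ = v_c2 − v_a = 498.8 m/s.
Total Δv = Δv₁ + Δv₂ = 1234 m/s = 1.234 km/s.

Δv_total ≈ 1.234 km/s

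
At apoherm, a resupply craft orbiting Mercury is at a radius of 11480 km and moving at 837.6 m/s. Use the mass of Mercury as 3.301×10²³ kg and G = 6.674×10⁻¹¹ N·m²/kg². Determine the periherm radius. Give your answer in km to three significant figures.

periherm radius ≈ 2570 km

μ = GM = 6.674×10⁻¹¹ × 3.301×10²³ = 2.203×10¹³ m³/s².
r_a = 1.148×10⁷ m.
Specific energy ε = v²/2 − μ/r = -1.568×10⁶ J/kg, so a = −μ/(2ε) = 7.024×10⁶ m.
The apsides satisfy r_p + r_a = 2a, so the periherm radius is 2a − r_a = 2.568×10⁶ m = 2567.8 km.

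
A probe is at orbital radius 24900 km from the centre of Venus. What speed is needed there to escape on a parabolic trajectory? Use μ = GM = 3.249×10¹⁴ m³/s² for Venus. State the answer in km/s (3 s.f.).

r = 24900 km = 2.490×10⁷ m.
Escape speed v_esc = √(2μ/r) = √(2 × 3.249×10¹⁴ / 2.490×10⁷) = √(2.610×10⁷) = 5108 m/s.
= 5.108 km/s.

v_esc ≈ 5.11 km/s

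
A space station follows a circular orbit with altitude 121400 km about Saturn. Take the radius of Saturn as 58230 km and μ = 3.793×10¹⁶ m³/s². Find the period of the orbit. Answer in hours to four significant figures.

T ≈ 21.58 hours

r = 58230 + 121400 = 179630 km = 1.7963×10⁸ m.
Kepler's third law: T = 2π√(r³/μ) = 2π√((1.796×10⁸)³ / 3.793×10¹⁶).
r³/μ = 1.528×10⁸ s², so T = 2π × 1.236×10⁴ = 7.767×10⁴ s.
Converting: 7.767×10⁴ s ÷ 3600 = 21.58 hours.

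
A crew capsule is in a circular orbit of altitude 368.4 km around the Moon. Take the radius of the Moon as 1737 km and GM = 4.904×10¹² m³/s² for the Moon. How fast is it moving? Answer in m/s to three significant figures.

v ≈ 1530 m/s

r = 1737 + 368.4 = 2105.4 km = 2.1054×10⁶ m.
For a circular orbit v = √(μ/r) = √(4.904×10¹² / 2.105×10⁶) = √(2.329×10⁶) = 1526 m/s.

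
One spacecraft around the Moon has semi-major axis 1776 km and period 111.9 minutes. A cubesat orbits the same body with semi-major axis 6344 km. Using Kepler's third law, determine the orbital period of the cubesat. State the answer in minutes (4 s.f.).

Kepler's third law: T² ∝ a³, so T₂ = T₁ (a₂/a₁)^(3/2).
a₂/a₁ = 3.572, (a₂/a₁)^(3/2) = 6.751.
T₂ = 111.9 × 6.751 = 755.5 minutes.

T₂ ≈ 755.5 minutes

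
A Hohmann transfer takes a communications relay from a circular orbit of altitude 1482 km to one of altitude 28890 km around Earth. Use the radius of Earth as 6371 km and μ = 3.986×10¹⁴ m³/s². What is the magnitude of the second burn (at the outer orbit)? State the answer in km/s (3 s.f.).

Δv ≈ 1.33 km/s

r₁ = 6371 + 1482 = 7853.0 km = 7.8530×10⁶ m.
r₂ = 6371 + 28890 = 35261 km = 3.5261×10⁷ m.
Transfer ellipse a_t = (r₁ + r₂)/2 = 2.156×10⁷ m.
At r₁: circular v_c1 = √(μ/r₁) = 7124 m/s; transfer-perigee v_p = √[μ(2/r₁ − 1/a_t)] = 9112 m/s.
At r₂: circular v_c2 = √(μ/r₂) = 3362 m/s; transfer-apogee v_a = √[μ(2/r₂ − 1/a_t)] = 2029 m/s.
Δv₂ = v_c2 − v_a = 1333 m/s.
= 1.333 km/s.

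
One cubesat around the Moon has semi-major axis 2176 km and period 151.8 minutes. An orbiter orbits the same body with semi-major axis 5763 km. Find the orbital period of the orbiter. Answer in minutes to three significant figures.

T₂ ≈ 654 minutes

Kepler's third law: T² ∝ a³, so T₂ = T₁ (a₂/a₁)^(3/2).
a₂/a₁ = 2.648, (a₂/a₁)^(3/2) = 4.310.
T₂ = 151.8 × 4.310 = 654.3 minutes.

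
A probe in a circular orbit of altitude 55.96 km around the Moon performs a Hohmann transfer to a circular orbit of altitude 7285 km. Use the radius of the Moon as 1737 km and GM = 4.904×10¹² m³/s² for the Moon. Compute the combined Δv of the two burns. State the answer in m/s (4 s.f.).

r₁ = 1737 + 55.96 = 1793.0 km = 1.7930×10⁶ m.
r₂ = 1737 + 7285 = 9022.0 km = 9.0220×10⁶ m.
Transfer ellipse a_t = (r₁ + r₂)/2 = 5.407×10⁶ m.
At r₁: circular v_c1 = √(μ/r₁) = 1654 m/s; transfer-perilune v_p = √[μ(2/r₁ − 1/a_t)] = 2136 m/s.
Δv₁ = v_p − v_c1 = 482.4 m/s.
At r₂: circular v_c2 = √(μ/r₂) = 737.3 m/s; transfer-apolune v_a = √[μ(2/r₂ − 1/a_t)] = 424.5 m/s.
Δv₂ = v_c2 − v_a = 312.7 m/s.
Total Δv = Δv₁ + Δv₂ = 795.1 m/s.

Δv_total ≈ 795.1 m/s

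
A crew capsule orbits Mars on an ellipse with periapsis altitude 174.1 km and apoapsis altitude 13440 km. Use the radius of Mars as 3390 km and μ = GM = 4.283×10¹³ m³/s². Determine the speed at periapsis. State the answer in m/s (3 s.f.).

v ≈ 4450 m/s

r_p = 3390 + 174.1 = 3564.1 km = 3.5641×10⁶ m.
r_a = 3390 + 13440 = 16830 km = 1.6830×10⁷ m.
Semi-major axis a = (r_p + r_a)/2 = 10197 km = 1.020×10⁷ m.
Vis-viva: v² = μ(2/r − 1/a) = 4.283×10¹³ × (5.612×10⁻⁷ − 9.807×10⁻⁸) = 1.983×10⁷ m²/s².
v = 4454 m/s.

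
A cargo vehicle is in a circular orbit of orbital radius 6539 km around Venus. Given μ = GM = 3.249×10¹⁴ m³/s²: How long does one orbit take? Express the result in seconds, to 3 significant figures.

T ≈ 5830 seconds

r = 6539 km = 6.539×10⁶ m.
Kepler's third law: T = 2π√(r³/μ) = 2π√((6.539×10⁶)³ / 3.249×10¹⁴).
r³/μ = 8.606×10⁵ s², so T = 2π × 9.277×10² = 5.829×10³ s.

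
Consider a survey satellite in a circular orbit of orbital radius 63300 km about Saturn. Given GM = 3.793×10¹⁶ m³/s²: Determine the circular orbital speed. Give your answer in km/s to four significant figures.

v ≈ 24.48 km/s

r = 63300 km = 6.330×10⁷ m.
For a circular orbit v = √(μ/r) = √(3.793×10¹⁶ / 6.330×10⁷) = √(5.992×10⁸) = 24480 m/s.
That is 24.48 km/s.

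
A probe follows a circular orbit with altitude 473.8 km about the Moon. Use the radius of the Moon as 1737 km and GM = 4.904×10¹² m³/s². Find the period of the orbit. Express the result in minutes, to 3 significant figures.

r = 1737 + 473.8 = 2210.8 km = 2.2108×10⁶ m.
Kepler's third law: T = 2π√(r³/μ) = 2π√((2.211×10⁶)³ / 4.904×10¹²).
r³/μ = 2.203×10⁶ s², so T = 2π × 1.484×10³ = 9.327×10³ s.
Converting: 9.327×10³ s ÷ 60.00 = 155.4 minutes.

T ≈ 155 minutes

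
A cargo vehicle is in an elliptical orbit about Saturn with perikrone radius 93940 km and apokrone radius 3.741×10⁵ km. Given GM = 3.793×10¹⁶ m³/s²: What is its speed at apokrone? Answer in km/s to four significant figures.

Semi-major axis a = (r_p + r_a)/2 = 2.3402×10⁵ km = 2.340×10⁸ m.
Vis-viva: v² = μ(2/r − 1/a) = 3.793×10¹⁶ × (5.346×10⁻⁹ − 4.273×10⁻⁹) = 4.070×10⁷ m²/s².
v = 6380 m/s = 6.380 km/s.

v ≈ 6.380 km/s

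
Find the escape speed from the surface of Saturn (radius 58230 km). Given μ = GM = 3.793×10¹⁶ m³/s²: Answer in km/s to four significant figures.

v_esc ≈ 36.09 km/s

r = R = 5.823×10⁷ m.
Escape speed v_esc = √(2μ/r) = √(2 × 3.793×10¹⁶ / 5.823×10⁷) = √(1.303×10⁹) = 36090 m/s.
= 36.09 km/s.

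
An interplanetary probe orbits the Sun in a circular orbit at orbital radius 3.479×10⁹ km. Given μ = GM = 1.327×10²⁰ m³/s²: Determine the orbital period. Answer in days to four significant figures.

r = 3.479×10⁹ km = 3.479×10¹² m.
Kepler's third law: T = 2π√(r³/μ) = 2π√((3.479×10¹²)³ / 1.327×10²⁰).
r³/μ = 3.173×10¹⁷ s², so T = 2π × 5.633×10⁸ = 3.539×10⁹ s.
Converting: 3.539×10⁹ s ÷ 86400 = 40960 days.

T ≈ 40960 days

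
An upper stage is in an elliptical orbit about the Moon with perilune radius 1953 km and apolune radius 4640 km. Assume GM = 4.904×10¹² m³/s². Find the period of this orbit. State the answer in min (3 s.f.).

Semi-major axis a = (r_p + r_a)/2 = (1953.0 + 4640.0)/2 = 3296.5 km = 3.296×10⁶ m.
By Kepler's third law T = 2π√(a³/μ) = 2π × 2.703×10³ = 1.698×10⁴ s.
= 283.0 min.

T ≈ 283 min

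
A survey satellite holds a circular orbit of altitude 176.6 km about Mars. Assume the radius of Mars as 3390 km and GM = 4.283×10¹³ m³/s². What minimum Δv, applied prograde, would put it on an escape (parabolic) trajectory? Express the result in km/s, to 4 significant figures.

Δv ≈ 1.435 km/s

r = 3390 + 176.6 = 3566.6 km = 3.5666×10⁶ m.
Circular speed v_c = √(μ/r) = 3465 m/s.
Escape speed v_esc = √(2μ/r) = √2 × v_c = 4901 m/s.
Δv = v_esc − v_c = 1435 m/s = 1.435 km/s.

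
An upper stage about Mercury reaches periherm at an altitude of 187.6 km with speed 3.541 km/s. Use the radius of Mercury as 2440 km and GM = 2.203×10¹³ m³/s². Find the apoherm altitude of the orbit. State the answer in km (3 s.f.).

r_p = 2440 + 187.6 = 2627.6 km = 2.628×10⁶ m.
Specific energy ε = v²/2 − μ/r = -2.115×10⁶ J/kg, so a = −μ/(2ε) = 5.209×10⁶ m.
The apsides satisfy r_p + r_a = 2a, so the apoherm radius is 2a − r_p = 7.790×10⁶ m = 7789.8 km.
Apoherm altitude = 7789.8 − 2440 = 5349.8 km.

apoherm altitude ≈ 5350 km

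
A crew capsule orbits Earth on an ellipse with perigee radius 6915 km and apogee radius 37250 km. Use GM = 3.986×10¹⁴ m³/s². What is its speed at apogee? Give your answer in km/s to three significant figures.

Semi-major axis a = (r_p + r_a)/2 = 22082 km = 2.208×10⁷ m.
Vis-viva: v² = μ(2/r − 1/a) = 3.986×10¹⁴ × (5.369×10⁻⁸ − 4.528×10⁻⁸) = 3.351×10⁶ m²/s².
v = 1831 m/s = 1.831 km/s.

v ≈ 1.83 km/s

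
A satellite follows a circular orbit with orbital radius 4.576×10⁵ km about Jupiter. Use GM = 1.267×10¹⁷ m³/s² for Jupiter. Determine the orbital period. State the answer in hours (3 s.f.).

r = 4.576×10⁵ km = 4.576×10⁸ m.
Kepler's third law: T = 2π√(r³/μ) = 2π√((4.576×10⁸)³ / 1.267×10¹⁷).
r³/μ = 7.563×10⁸ s², so T = 2π × 2.750×10⁴ = 1.728×10⁵ s.
Converting: 1.728×10⁵ s ÷ 3600 = 48.00 hours.

T ≈ 48.0 hours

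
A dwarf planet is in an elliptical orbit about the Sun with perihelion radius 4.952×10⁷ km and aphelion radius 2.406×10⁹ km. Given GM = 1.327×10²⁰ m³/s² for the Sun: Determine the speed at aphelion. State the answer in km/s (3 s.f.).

Semi-major axis a = (r_p + r_a)/2 = 1.2278×10⁹ km = 1.228×10¹² m.
Vis-viva: v² = μ(2/r − 1/a) = 1.327×10²⁰ × (8.313×10⁻¹³ − 8.145×10⁻¹³) = 2.225×10⁶ m²/s².
v = 1491 m/s = 1.491 km/s.

v ≈ 1.49 km/s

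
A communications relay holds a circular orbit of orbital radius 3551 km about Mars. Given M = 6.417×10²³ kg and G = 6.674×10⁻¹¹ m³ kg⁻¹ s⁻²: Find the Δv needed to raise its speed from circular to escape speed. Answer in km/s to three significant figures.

Δv ≈ 1.44 km/s

μ = GM = 6.674×10⁻¹¹ × 6.417×10²³ = 4.283×10¹³ m³/s².
r = 3551 km = 3.551×10⁶ m.
Circular speed v_c = √(μ/r) = 3473 m/s.
Escape speed v_esc = √(2μ/r) = √2 × v_c = 4911 m/s.
Δv = v_esc − v_c = 1438 m/s = 1.438 km/s.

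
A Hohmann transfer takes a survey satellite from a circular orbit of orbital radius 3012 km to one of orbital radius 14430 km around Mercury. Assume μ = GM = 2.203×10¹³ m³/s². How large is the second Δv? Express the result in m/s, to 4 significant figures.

Δv ≈ 509.5 m/s

r₁ = 3012 km = 3.012×10⁶ m.
r₂ = 14430 km = 1.443×10⁷ m.
Transfer ellipse a_t = (r₁ + r₂)/2 = 8.721×10⁶ m.
At r₁: circular v_c1 = √(μ/r₁) = 2704 m/s; transfer-periherm v_p = √[μ(2/r₁ − 1/a_t)] = 3479 m/s.
At r₂: circular v_c2 = √(μ/r₂) = 1236 m/s; transfer-apoherm v_a = √[μ(2/r₂ − 1/a_t)] = 726.1 m/s.
Δv₂ = v_c2 − v_a = 509.5 m/s.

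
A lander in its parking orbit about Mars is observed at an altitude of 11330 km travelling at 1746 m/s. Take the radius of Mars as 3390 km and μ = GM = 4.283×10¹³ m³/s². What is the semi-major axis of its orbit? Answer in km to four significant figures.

a ≈ 15460 km

r = 3390 + 11330 = 14720 km = 1.472×10⁷ m.
Vis-viva rearranged: 1/a = 2/r − v²/μ = 1.359×10⁻⁷ − 7.118×10⁻⁸ = 6.469×10⁻⁸ m⁻¹.
a = 1.546×10⁷ m = 15458 km.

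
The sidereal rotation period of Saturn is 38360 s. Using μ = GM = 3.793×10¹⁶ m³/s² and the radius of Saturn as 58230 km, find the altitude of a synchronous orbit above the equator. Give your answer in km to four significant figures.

A synchronous orbit has period T, so by Kepler's third law a = (μT²/4π²)^(1/3).
μT²/4π² = 3.793×10¹⁶ × (3.836×10⁴)² / 39.48 = 1.414×10²⁴ m³.
a = 1.122×10⁸ m = 1.1223×10⁵ km.
Altitude h = a − R = 1.1223×10⁵ − 58230 = 54005 km.

h_sync ≈ 54000 km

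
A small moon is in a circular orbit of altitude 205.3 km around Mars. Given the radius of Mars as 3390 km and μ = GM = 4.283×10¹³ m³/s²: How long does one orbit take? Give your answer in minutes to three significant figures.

T ≈ 109 minutes

r = 3390 + 205.3 = 3595.3 km = 3.5953×10⁶ m.
Kepler's third law: T = 2π√(r³/μ) = 2π√((3.595×10⁶)³ / 4.283×10¹³).
r³/μ = 1.085×10⁶ s², so T = 2π × 1.042×10³ = 6.545×10³ s.
Converting: 6.545×10³ s ÷ 60.00 = 109.1 minutes.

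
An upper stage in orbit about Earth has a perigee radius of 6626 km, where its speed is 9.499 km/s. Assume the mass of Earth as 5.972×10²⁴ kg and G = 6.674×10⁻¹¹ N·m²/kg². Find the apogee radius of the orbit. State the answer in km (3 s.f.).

μ = GM = 6.674×10⁻¹¹ × 5.972×10²⁴ = 3.986×10¹⁴ m³/s².
r_p = 6.626×10⁶ m.
Specific energy ε = v²/2 − μ/r = -1.504×10⁷ J/kg, so a = −μ/(2ε) = 1.325×10⁷ m.
The apsides satisfy r_p + r_a = 2a, so the apogee radius is 2a − r_p = 1.988×10⁷ m = 19880 km.

apogee radius ≈ 19900 km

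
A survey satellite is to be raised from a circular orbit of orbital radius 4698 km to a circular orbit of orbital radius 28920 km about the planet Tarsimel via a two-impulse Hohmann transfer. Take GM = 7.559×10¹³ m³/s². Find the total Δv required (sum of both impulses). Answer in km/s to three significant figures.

Δv_total ≈ 2.01 km/s

r₁ = 4698 km = 4.698×10⁶ m.
r₂ = 28920 km = 2.892×10⁷ m.
Transfer ellipse a_t = (r₁ + r₂)/2 = 1.681×10⁷ m.
At r₁: circular v_c1 = √(μ/r₁) = 4011 m/s; transfer-periapsis v_p = √[μ(2/r₁ − 1/a_t)] = 5261 m/s.
Δv₁ = v_p − v_c1 = 1250 m/s.
At r₂: circular v_c2 = √(μ/r₂) = 1617 m/s; transfer-apoapsis v_a = √[μ(2/r₂ − 1/a_t)] = 854.7 m/s.
Δv₂ = v_c2 − v_a = 762.0 m/s.
Total Δv = Δv₁ + Δv₂ = 2012 m/s = 2.012 km/s.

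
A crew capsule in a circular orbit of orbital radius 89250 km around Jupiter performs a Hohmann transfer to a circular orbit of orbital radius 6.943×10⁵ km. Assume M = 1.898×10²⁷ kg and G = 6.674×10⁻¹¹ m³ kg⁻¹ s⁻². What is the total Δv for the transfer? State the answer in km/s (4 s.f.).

μ = GM = 6.674×10⁻¹¹ × 1.898×10²⁷ = 1.267×10¹⁷ m³/s².
r₁ = 89250 km = 8.925×10⁷ m.
r₂ = 6.943×10⁵ km = 6.943×10⁸ m.
Transfer ellipse a_t = (r₁ + r₂)/2 = 3.918×10⁸ m.
At r₁: circular v_c1 = √(μ/r₁) = 37670 m/s; transfer-perijove v_p = √[μ(2/r₁ − 1/a_t)] = 50150 m/s.
Δv₁ = v_p − v_c1 = 12480 m/s.
At r₂: circular v_c2 = √(μ/r₂) = 13510 m/s; transfer-apojove v_a = √[μ(2/r₂ − 1/a_t)] = 6447 m/s.
Δv₂ = v_c2 − v_a = 7060 m/s.
Total Δv = Δv₁ + Δv₂ = 19540 m/s = 19.54 km/s.

Δv_total ≈ 19.54 km/s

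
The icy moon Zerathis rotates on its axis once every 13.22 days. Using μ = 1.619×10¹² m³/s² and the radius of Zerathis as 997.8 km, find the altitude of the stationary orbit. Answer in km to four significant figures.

h_sync ≈ 36680 km

T = 13.22 days = 1.142×10⁶ s.
A synchronous orbit has period T, so by Kepler's third law a = (μT²/4π²)^(1/3).
μT²/4π² = 1.619×10¹² × (1.142×10⁶)² / 39.48 = 5.350×10²² m³.
a = 3.768×10⁷ m = 37681 km.
Altitude h = a − R = 37681 − 997.8 = 36683 km.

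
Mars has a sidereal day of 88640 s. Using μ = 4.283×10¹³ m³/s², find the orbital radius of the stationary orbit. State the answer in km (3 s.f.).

A synchronous orbit has period T, so by Kepler's third law a = (μT²/4π²)^(1/3).
μT²/4π² = 4.283×10¹³ × (8.864×10⁴)² / 39.48 = 8.524×10²¹ m³.
a = 2.043×10⁷ m = 20428 km.

r_sync ≈ 20400 km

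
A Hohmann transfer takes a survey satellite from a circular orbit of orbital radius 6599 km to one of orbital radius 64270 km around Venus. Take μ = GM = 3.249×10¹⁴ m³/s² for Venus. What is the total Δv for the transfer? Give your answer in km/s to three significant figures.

Δv_total ≈ 3.71 km/s

r₁ = 6599 km = 6.599×10⁶ m.
r₂ = 64270 km = 6.427×10⁷ m.
Transfer ellipse a_t = (r₁ + r₂)/2 = 3.543×10⁷ m.
At r₁: circular v_c1 = √(μ/r₁) = 7017 m/s; transfer-periapsis v_p = √[μ(2/r₁ − 1/a_t)] = 9450 m/s.
Δv₁ = v_p − v_c1 = 2433 m/s.
At r₂: circular v_c2 = √(μ/r₂) = 2248 m/s; transfer-apoapsis v_a = √[μ(2/r₂ − 1/a_t)] = 970.3 m/s.
Δv₂ = v_c2 − v_a = 1278 m/s.
Total Δv = Δv₁ + Δv₂ = 3711 m/s = 3.711 km/s.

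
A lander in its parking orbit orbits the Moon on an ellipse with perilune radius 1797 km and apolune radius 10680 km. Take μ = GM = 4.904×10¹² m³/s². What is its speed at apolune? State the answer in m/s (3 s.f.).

v ≈ 364 m/s

Semi-major axis a = (r_p + r_a)/2 = 6238.5 km = 6.238×10⁶ m.
Vis-viva: v² = μ(2/r − 1/a) = 4.904×10¹² × (1.873×10⁻⁷ − 1.603×10⁻⁷) = 1.323×10⁵ m²/s².
v = 363.7 m/s.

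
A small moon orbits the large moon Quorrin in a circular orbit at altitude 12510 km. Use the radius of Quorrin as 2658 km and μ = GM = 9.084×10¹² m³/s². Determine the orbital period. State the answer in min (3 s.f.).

r = 2658 + 12510 = 15168 km = 1.5168×10⁷ m.
Kepler's third law: T = 2π√(r³/μ) = 2π√((1.517×10⁷)³ / 9.084×10¹²).
r³/μ = 3.842×10⁸ s², so T = 2π × 1.960×10⁴ = 1.231×10⁵ s.
Converting: 1.231×10⁵ s ÷ 60.00 = 2052 min.

T ≈ 2050 min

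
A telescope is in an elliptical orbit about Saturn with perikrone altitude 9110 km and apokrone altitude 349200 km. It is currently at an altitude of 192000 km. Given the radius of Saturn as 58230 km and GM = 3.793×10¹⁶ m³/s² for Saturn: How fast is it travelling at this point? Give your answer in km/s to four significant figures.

v ≈ 11.97 km/s

r_p = 58230 + 9110 = 67340 km = 6.7340×10⁷ m.
r_a = 58230 + 349200 = 407430 km = 4.0743×10⁸ m.
r = 58230 + 192000 = 2.5023×10⁵ km = 2.502×10⁸ m.
Semi-major axis a = (r_p + r_a)/2 = 2.3738×10⁵ km = 2.374×10⁸ m.
Vis-viva: v² = μ(2/r − 1/a) = 3.793×10¹⁶ × (7.993×10⁻⁹ − 4.213×10⁻⁹) = 1.434×10⁸ m²/s².
v = 11970 m/s = 11.97 km/s.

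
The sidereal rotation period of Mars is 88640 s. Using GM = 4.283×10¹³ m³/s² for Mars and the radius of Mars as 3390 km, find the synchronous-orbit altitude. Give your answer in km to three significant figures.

A synchronous orbit has period T, so by Kepler's third law a = (μT²/4π²)^(1/3).
μT²/4π² = 4.283×10¹³ × (8.864×10⁴)² / 39.48 = 8.524×10²¹ m³.
a = 2.043×10⁷ m = 20428 km.
Altitude h = a − R = 20428 − 3390 = 17038 km.

h_sync ≈ 17000 km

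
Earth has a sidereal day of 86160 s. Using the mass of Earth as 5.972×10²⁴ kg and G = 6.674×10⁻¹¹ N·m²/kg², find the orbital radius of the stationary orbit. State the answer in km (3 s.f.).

r_sync ≈ 42200 km

μ = GM = 6.674×10⁻¹¹ × 5.972×10²⁴ = 3.986×10¹⁴ m³/s².
A synchronous orbit has period T, so by Kepler's third law a = (μT²/4π²)^(1/3).
μT²/4π² = 3.986×10¹⁴ × (8.616×10⁴)² / 39.48 = 7.495×10²² m³.
a = 4.216×10⁷ m = 42162 km.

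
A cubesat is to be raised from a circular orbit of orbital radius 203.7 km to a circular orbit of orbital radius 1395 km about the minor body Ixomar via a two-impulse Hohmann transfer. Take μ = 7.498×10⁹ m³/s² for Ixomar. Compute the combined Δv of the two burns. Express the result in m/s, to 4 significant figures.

Δv_total ≈ 97.90 m/s

r₁ = 203.7 km = 2.037×10⁵ m.
r₂ = 1395 km = 1.395×10⁶ m.
Transfer ellipse a_t = (r₁ + r₂)/2 = 7.994×10⁵ m.
At r₁: circular v_c1 = √(μ/r₁) = 191.9 m/s; transfer-periapsis v_p = √[μ(2/r₁ − 1/a_t)] = 253.5 m/s.
Δv₁ = v_p − v_c1 = 61.60 m/s.
At r₂: circular v_c2 = √(μ/r₂) = 73.31 m/s; transfer-apoapsis v_a = √[μ(2/r₂ − 1/a_t)] = 37.01 m/s.
Δv₂ = v_c2 − v_a = 36.30 m/s.
Total Δv = Δv₁ + Δv₂ = 97.90 m/s.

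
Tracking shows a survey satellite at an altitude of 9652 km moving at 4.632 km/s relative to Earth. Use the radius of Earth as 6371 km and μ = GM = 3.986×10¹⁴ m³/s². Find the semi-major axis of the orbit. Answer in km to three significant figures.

r = 6371 + 9652 = 16023 km = 1.602×10⁷ m.
Vis-viva rearranged: 1/a = 2/r − v²/μ = 1.248×10⁻⁷ − 5.383×10⁻⁸ = 7.099×10⁻⁸ m⁻¹.
a = 1.409×10⁷ m = 14086 km.

a ≈ 14100 km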